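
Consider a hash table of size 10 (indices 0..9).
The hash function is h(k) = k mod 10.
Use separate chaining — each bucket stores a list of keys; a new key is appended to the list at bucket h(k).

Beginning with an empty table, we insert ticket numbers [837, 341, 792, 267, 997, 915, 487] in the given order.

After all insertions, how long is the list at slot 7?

837 -> bucket 7
341 -> bucket 1
792 -> bucket 2
267 -> bucket 7 (collision)
997 -> bucket 7 (collision)
915 -> bucket 5
487 -> bucket 7 (collision)
Final buckets:
0: _
1: 341
2: 792
3: _
4: _
5: 915
6: _
7: 837 -> 267 -> 997 -> 487
8: _
9: _

4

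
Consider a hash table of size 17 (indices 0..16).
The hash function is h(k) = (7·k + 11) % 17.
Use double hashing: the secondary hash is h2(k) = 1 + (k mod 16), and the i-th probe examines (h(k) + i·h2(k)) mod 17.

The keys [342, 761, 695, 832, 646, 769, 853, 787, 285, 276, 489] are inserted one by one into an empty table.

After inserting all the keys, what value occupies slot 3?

Insert 342: h=8, slot 8 empty → index 8.
Insert 761: h=0, slot 0 empty → index 0.
Insert 695: h=14, slot 14 empty → index 14.
Insert 832: h=4, slot 4 empty → index 4.
Insert 646: h=11, slot 11 empty → index 11.
Insert 769: h=5, slot 5 empty → index 5.
Insert 853: h=15, slot 15 empty → index 15.
Insert 787: h=12, slot 12 empty → index 12.
Insert 285: h=0, h2=14, slots 0,14,11,8,5 occupied → index 2.
Insert 276: h=5, h2=5, slot 5 occupied → index 10.
Insert 489: h=0, h2=10, slots 0,10 occupied → index 3.
Table: [761, ., 285, 489, 832, 769, ., ., 342, ., 276, 646, 787, ., 695, 853, .]

489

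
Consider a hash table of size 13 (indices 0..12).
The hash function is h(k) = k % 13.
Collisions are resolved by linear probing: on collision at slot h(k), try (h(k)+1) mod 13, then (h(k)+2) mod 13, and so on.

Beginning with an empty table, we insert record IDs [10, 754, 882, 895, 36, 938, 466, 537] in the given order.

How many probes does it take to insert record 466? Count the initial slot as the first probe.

6

Insert 10: h=10, slot 10 empty => index 10.
Insert 754: h=0, slot 0 empty => index 0.
Insert 882: h=11, slot 11 empty => index 11.
Insert 895: h=11, slot 11 occupied => index 12.
Insert 36: h=10, slots 10,11,12,0 occupied => index 1.
Insert 938: h=2, slot 2 empty => index 2.
Insert 466: h=11, slots 11,12,0,1,2 occupied => index 3.
Insert 537: h=4, slot 4 empty => index 4.
Table: [754, 36, 938, 466, 537, ∅, ∅, ∅, ∅, ∅, 10, 882, 895]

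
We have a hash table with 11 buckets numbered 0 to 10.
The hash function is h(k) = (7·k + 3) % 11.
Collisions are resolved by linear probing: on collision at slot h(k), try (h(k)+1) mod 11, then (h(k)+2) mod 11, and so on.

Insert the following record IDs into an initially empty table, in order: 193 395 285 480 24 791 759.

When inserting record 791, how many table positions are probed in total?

4

Insert 193: h=1, slot 1 empty => index 1.
Insert 395: h=7, slot 7 empty => index 7.
Insert 285: h=7, slot 7 occupied => index 8.
Insert 480: h=8, slot 8 occupied => index 9.
Insert 24: h=6, slot 6 empty => index 6.
Insert 791: h=7, slots 7,8,9 occupied => index 10.
Insert 759: h=3, slot 3 empty => index 3.
Table: [—, 193, —, 759, —, —, 24, 395, 285, 480, 791]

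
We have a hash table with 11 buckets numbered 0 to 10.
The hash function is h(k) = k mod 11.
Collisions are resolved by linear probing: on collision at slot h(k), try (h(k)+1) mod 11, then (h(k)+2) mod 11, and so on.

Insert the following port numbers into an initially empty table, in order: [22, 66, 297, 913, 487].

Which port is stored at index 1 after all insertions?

22 hashes to 0; slot 0 is free => place at 0.
66 hashes to 0; 0 taken => place at 1.
297 hashes to 0; 0,1 taken => place at 2.
913 hashes to 0; 0,1,2 taken => place at 3.
487 hashes to 3; 3 taken => place at 4.
Table: [22, 66, 297, 913, 487, ., ., ., ., ., .]

66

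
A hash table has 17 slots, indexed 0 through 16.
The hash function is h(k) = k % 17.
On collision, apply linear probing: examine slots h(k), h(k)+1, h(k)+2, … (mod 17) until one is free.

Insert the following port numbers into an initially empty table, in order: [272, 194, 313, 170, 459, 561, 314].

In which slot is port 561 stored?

3

272: h=0 -> slot 0
194: h=7 -> slot 7
313: h=7, probe 7,8 -> slot 8
170: h=0, probe 0,1 -> slot 1
459: h=0, probe 0,1,2 -> slot 2
561: h=0, probe 0,1,2,3 -> slot 3
314: h=8, probe 8,9 -> slot 9
Table: [272, 170, 459, 561, ∅, ∅, ∅, 194, 313, 314, ∅, ∅, ∅, ∅, ∅, ∅, ∅]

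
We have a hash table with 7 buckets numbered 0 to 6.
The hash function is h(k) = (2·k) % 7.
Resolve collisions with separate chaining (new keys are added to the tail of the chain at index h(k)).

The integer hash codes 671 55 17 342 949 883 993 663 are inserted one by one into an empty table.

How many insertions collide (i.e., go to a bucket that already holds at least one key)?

3

Insert 671: h=5, bucket 5 empty → new chain.
Insert 55: h=5, bucket 5 nonempty → append to chain.
Insert 17: h=6, bucket 6 empty → new chain.
Insert 342: h=5, bucket 5 nonempty → append to chain.
Insert 949: h=1, bucket 1 empty → new chain.
Insert 883: h=2, bucket 2 empty → new chain.
Insert 993: h=5, bucket 5 nonempty → append to chain.
Insert 663: h=3, bucket 3 empty → new chain.
Final buckets:
0: _
1: 949
2: 883
3: 663
4: _
5: 671 -> 55 -> 342 -> 993
6: 17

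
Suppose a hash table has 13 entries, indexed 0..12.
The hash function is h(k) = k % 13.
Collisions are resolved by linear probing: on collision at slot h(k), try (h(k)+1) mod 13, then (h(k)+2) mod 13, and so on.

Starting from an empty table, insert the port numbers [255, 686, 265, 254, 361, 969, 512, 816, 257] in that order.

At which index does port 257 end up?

Insert 255: h=8, slot 8 empty -> index 8.
Insert 686: h=10, slot 10 empty -> index 10.
Insert 265: h=5, slot 5 empty -> index 5.
Insert 254: h=7, slot 7 empty -> index 7.
Insert 361: h=10, slot 10 occupied -> index 11.
Insert 969: h=7, slots 7,8 occupied -> index 9.
Insert 512: h=5, slot 5 occupied -> index 6.
Insert 816: h=10, slots 10,11 occupied -> index 12.
Insert 257: h=10, slots 10,11,12 occupied -> index 0.
Table: [257, -, -, -, -, 265, 512, 254, 255, 969, 686, 361, 816]

0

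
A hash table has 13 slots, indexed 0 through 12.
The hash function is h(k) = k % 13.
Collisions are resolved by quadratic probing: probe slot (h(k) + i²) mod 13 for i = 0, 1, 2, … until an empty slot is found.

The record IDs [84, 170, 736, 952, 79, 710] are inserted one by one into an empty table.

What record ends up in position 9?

Insert 84: h=6, slot 6 empty -> index 6.
Insert 170: h=1, slot 1 empty -> index 1.
Insert 736: h=8, slot 8 empty -> index 8.
Insert 952: h=3, slot 3 empty -> index 3.
Insert 79: h=1, slot 1 occupied -> index 2.
Insert 710: h=8, slot 8 occupied -> index 9.
Table: [—, 170, 79, 952, —, —, 84, —, 736, 710, —, —, —]

710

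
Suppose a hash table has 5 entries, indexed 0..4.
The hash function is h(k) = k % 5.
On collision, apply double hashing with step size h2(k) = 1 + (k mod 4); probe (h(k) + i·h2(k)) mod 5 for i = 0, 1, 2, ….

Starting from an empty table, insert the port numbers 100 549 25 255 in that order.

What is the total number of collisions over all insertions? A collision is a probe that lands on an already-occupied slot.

3

100: h=0 => slot 0
549: h=4 => slot 4
25: h=0, h2=2, probe 0,2 => slot 2
255: h=0, h2=4, probe 0,4,3 => slot 3
Table: [100, ∅, 25, 255, 549]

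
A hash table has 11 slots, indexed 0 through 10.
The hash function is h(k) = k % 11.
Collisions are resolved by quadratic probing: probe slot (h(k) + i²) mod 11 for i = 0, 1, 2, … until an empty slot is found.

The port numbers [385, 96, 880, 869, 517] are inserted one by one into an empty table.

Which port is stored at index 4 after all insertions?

869

Insert 385: h=0, slot 0 empty -> index 0.
Insert 96: h=8, slot 8 empty -> index 8.
Insert 880: h=0, slot 0 occupied -> index 1.
Insert 869: h=0, slots 0,1 occupied -> index 4.
Insert 517: h=0, slots 0,1,4 occupied -> index 9.
Table: [385, 880, ., ., 869, ., ., ., 96, 517, .]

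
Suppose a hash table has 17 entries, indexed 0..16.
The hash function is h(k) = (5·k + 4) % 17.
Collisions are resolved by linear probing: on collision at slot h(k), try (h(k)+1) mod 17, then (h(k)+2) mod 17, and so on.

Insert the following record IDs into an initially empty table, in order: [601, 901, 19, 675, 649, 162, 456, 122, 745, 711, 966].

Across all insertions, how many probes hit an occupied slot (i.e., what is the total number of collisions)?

7

Insert 601: h=0, slot 0 empty → index 0.
Insert 901: h=4, slot 4 empty → index 4.
Insert 19: h=14, slot 14 empty → index 14.
Insert 675: h=13, slot 13 empty → index 13.
Insert 649: h=2, slot 2 empty → index 2.
Insert 162: h=15, slot 15 empty → index 15.
Insert 456: h=6, slot 6 empty → index 6.
Insert 122: h=2, slot 2 occupied → index 3.
Insert 745: h=6, slot 6 occupied → index 7.
Insert 711: h=6, slots 6,7 occupied → index 8.
Insert 966: h=6, slots 6,7,8 occupied → index 9.
Table: [601, _, 649, 122, 901, _, 456, 745, 711, 966, _, _, _, 675, 19, 162, _]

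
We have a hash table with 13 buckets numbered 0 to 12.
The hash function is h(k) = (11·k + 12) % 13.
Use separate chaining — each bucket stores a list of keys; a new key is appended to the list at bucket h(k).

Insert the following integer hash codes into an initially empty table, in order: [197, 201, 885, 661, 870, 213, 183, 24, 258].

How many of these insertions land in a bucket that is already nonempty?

Insert 197: h=8, bucket 8 empty → new chain.
Insert 201: h=0, bucket 0 empty → new chain.
Insert 885: h=10, bucket 10 empty → new chain.
Insert 661: h=3, bucket 3 empty → new chain.
Insert 870: h=1, bucket 1 empty → new chain.
Insert 213: h=2, bucket 2 empty → new chain.
Insert 183: h=10, bucket 10 nonempty → append to chain.
Insert 24: h=3, bucket 3 nonempty → append to chain.
Insert 258: h=3, bucket 3 nonempty → append to chain.
Final buckets:
0: 201
1: 870
2: 213
3: 661 -> 24 -> 258
4: _
5: _
6: _
7: _
8: 197
9: _
10: 885 -> 183
11: _
12: _

3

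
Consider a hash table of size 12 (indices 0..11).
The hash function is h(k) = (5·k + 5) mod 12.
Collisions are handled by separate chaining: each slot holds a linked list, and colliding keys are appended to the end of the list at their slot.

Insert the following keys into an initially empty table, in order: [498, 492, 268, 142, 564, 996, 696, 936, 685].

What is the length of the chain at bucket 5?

5

Insert 498: h=11, bucket 11 empty → new chain.
Insert 492: h=5, bucket 5 empty → new chain.
Insert 268: h=1, bucket 1 empty → new chain.
Insert 142: h=7, bucket 7 empty → new chain.
Insert 564: h=5, bucket 5 nonempty → append to chain.
Insert 996: h=5, bucket 5 nonempty → append to chain.
Insert 696: h=5, bucket 5 nonempty → append to chain.
Insert 936: h=5, bucket 5 nonempty → append to chain.
Insert 685: h=10, bucket 10 empty → new chain.
Final buckets:
0: _
1: 268
2: _
3: _
4: _
5: 492 -> 564 -> 996 -> 696 -> 936
6: _
7: 142
8: _
9: _
10: 685
11: 498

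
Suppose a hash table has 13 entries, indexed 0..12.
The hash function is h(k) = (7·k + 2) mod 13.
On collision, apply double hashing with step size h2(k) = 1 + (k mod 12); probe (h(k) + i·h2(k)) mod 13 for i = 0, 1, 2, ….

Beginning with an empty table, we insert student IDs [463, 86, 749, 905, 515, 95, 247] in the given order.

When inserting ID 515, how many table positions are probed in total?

463 hashes to 6; slot 6 is free → place at 6.
86 hashes to 6, h2=3; 6 taken → place at 9.
749 hashes to 6, h2=6; 6 taken → place at 12.
905 hashes to 6, h2=6; 6,12 taken → place at 5.
515 hashes to 6, h2=12; 6,5 taken → place at 4.
95 hashes to 4, h2=12; 4 taken → place at 3.
247 hashes to 2; slot 2 is free → place at 2.
Table: [-, -, 247, 95, 515, 905, 463, -, -, 86, -, -, 749]

3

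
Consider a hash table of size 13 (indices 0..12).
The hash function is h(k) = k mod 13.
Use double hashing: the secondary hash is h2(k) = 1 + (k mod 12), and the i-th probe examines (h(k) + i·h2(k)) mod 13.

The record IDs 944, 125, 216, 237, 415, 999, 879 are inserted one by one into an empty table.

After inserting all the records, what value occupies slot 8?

944

Insert 944: h=8, slot 8 empty => index 8.
Insert 125: h=8, h2=6, slot 8 occupied => index 1.
Insert 216: h=8, h2=1, slot 8 occupied => index 9.
Insert 237: h=3, slot 3 empty => index 3.
Insert 415: h=12, slot 12 empty => index 12.
Insert 999: h=11, slot 11 empty => index 11.
Insert 879: h=8, h2=4, slots 8,12,3 occupied => index 7.
Table: [_, 125, _, 237, _, _, _, 879, 944, 216, _, 999, 415]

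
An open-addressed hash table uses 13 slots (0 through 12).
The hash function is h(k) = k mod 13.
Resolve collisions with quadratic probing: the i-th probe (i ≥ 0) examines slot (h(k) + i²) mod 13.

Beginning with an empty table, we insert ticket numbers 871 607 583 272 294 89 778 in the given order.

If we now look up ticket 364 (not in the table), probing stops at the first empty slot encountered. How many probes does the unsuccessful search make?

Insert 871: h=0, slot 0 empty => index 0.
Insert 607: h=9, slot 9 empty => index 9.
Insert 583: h=11, slot 11 empty => index 11.
Insert 272: h=12, slot 12 empty => index 12.
Insert 294: h=8, slot 8 empty => index 8.
Insert 89: h=11, slots 11,12 occupied => index 2.
Insert 778: h=11, slots 11,12,2 occupied => index 7.
Table: [871, —, 89, —, —, —, —, 778, 294, 607, —, 583, 272]
Lookup 364: h=0, probe 0,1 → slot 1 empty, not found.

2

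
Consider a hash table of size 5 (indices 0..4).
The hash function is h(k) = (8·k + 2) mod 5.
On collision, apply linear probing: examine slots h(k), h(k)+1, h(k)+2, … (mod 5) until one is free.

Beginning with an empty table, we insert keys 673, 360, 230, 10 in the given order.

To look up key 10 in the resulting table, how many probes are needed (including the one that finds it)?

Insert 673: h=1, slot 1 empty → index 1.
Insert 360: h=2, slot 2 empty → index 2.
Insert 230: h=2, slot 2 occupied → index 3.
Insert 10: h=2, slots 2,3 occupied → index 4.
Table: [—, 673, 360, 230, 10]
Lookup 10: h=2, probe 2,3,4 → found at 4.

3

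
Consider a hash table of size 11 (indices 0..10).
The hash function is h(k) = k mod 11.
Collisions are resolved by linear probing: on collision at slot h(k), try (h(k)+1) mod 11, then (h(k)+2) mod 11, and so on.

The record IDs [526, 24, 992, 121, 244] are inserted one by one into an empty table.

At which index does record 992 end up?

Insert 526: h=9, slot 9 empty -> index 9.
Insert 24: h=2, slot 2 empty -> index 2.
Insert 992: h=2, slot 2 occupied -> index 3.
Insert 121: h=0, slot 0 empty -> index 0.
Insert 244: h=2, slots 2,3 occupied -> index 4.
Table: [121, ., 24, 992, 244, ., ., ., ., 526, .]

3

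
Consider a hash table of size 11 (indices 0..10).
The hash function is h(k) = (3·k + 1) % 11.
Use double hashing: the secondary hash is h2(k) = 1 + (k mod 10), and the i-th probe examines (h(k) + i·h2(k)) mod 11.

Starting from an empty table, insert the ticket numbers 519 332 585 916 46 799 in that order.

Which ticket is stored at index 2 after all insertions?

585

Insert 519: h=7, slot 7 empty -> index 7.
Insert 332: h=7, h2=3, slot 7 occupied -> index 10.
Insert 585: h=7, h2=6, slot 7 occupied -> index 2.
Insert 916: h=10, h2=7, slot 10 occupied -> index 6.
Insert 46: h=7, h2=7, slot 7 occupied -> index 3.
Insert 799: h=0, slot 0 empty -> index 0.
Table: [799, -, 585, 46, -, -, 916, 519, -, -, 332]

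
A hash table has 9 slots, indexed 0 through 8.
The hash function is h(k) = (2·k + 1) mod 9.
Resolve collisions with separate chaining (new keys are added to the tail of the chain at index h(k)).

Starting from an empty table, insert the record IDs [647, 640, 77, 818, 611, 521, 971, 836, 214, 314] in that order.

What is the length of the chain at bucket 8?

647 → bucket 8
640 → bucket 3
77 → bucket 2
818 → bucket 8 (collision)
611 → bucket 8 (collision)
521 → bucket 8 (collision)
971 → bucket 8 (collision)
836 → bucket 8 (collision)
214 → bucket 6
314 → bucket 8 (collision)
Final buckets:
0: _
1: _
2: 77
3: 640
4: _
5: _
6: 214
7: _
8: 647 -> 818 -> 611 -> 521 -> 971 -> 836 -> 314

7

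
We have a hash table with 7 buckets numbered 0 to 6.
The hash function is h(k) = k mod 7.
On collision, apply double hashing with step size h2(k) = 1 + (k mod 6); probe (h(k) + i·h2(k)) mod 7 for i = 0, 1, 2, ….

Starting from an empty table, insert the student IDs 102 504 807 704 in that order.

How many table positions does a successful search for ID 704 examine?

Insert 102: h=4, slot 4 empty -> index 4.
Insert 504: h=0, slot 0 empty -> index 0.
Insert 807: h=2, slot 2 empty -> index 2.
Insert 704: h=4, h2=3, slots 4,0 occupied -> index 3.
Table: [504, —, 807, 704, 102, —, —]
Lookup 704: h=4, h2=3, probe 4,0,3 → found at 3.

3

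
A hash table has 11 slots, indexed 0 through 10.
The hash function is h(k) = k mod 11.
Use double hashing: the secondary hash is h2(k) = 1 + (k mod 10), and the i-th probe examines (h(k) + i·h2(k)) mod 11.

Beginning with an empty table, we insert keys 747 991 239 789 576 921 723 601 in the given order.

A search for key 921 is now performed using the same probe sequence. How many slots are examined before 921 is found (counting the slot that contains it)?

747: h=10 => slot 10
991: h=1 => slot 1
239: h=8 => slot 8
789: h=8, h2=10, probe 8,7 => slot 7
576: h=4 => slot 4
921: h=8, h2=2, probe 8,10,1,3 => slot 3
723: h=8, h2=4, probe 8,1,5 => slot 5
601: h=7, h2=2, probe 7,9 => slot 9
Table: [_, 991, _, 921, 576, 723, _, 789, 239, 601, 747]
Lookup 921: h=8, h2=2, probe 8,10,1,3 → found at 3.

4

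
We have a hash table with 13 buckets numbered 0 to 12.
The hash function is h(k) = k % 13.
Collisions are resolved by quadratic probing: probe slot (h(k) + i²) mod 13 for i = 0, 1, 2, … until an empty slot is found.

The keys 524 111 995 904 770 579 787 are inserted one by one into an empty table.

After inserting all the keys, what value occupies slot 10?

Insert 524: h=4, slot 4 empty -> index 4.
Insert 111: h=7, slot 7 empty -> index 7.
Insert 995: h=7, slot 7 occupied -> index 8.
Insert 904: h=7, slots 7,8 occupied -> index 11.
Insert 770: h=3, slot 3 empty -> index 3.
Insert 579: h=7, slots 7,8,11,3 occupied -> index 10.
Insert 787: h=7, slots 7,8,11,3,10 occupied -> index 6.
Table: [-, -, -, 770, 524, -, 787, 111, 995, -, 579, 904, -]

579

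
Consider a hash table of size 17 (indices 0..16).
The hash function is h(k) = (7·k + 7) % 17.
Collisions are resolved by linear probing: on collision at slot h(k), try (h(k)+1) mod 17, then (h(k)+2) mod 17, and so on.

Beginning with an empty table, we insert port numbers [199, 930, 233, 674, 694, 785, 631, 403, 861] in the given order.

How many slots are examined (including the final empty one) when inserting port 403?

4

199: h=6 => slot 6
930: h=6, probe 6,7 => slot 7
233: h=6, probe 6,7,8 => slot 8
674: h=16 => slot 16
694: h=3 => slot 3
785: h=11 => slot 11
631: h=4 => slot 4
403: h=6, probe 6,7,8,9 => slot 9
861: h=16, probe 16,0 => slot 0
Table: [861, ∅, ∅, 694, 631, ∅, 199, 930, 233, 403, ∅, 785, ∅, ∅, ∅, ∅, 674]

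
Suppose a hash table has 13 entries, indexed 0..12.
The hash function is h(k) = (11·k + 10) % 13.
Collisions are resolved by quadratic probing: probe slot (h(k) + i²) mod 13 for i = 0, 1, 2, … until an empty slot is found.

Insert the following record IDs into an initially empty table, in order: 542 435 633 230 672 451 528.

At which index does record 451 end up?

Insert 542: h=5, slot 5 empty → index 5.
Insert 435: h=11, slot 11 empty → index 11.
Insert 633: h=5, slot 5 occupied → index 6.
Insert 230: h=5, slots 5,6 occupied → index 9.
Insert 672: h=5, slots 5,6,9 occupied → index 1.
Insert 451: h=5, slots 5,6,9,1 occupied → index 8.
Insert 528: h=7, slot 7 empty → index 7.
Table: [., 672, ., ., ., 542, 633, 528, 451, 230, ., 435, .]

8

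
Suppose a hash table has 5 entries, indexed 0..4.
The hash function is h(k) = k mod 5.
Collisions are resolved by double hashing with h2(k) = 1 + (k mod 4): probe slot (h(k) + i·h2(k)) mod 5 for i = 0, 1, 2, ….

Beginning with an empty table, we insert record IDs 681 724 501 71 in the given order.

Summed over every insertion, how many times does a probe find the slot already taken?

2

681: h=1 → slot 1
724: h=4 → slot 4
501: h=1, h2=2, probe 1,3 → slot 3
71: h=1, h2=4, probe 1,0 → slot 0
Table: [71, 681, ∅, 501, 724]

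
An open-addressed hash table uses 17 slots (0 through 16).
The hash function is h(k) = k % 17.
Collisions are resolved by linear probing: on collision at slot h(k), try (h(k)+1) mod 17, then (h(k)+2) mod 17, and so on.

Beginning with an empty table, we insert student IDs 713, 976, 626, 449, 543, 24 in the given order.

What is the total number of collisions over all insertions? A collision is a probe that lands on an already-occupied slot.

4

Insert 713: h=16, slot 16 empty => index 16.
Insert 976: h=7, slot 7 empty => index 7.
Insert 626: h=14, slot 14 empty => index 14.
Insert 449: h=7, slot 7 occupied => index 8.
Insert 543: h=16, slot 16 occupied => index 0.
Insert 24: h=7, slots 7,8 occupied => index 9.
Table: [543, ., ., ., ., ., ., 976, 449, 24, ., ., ., ., 626, ., 713]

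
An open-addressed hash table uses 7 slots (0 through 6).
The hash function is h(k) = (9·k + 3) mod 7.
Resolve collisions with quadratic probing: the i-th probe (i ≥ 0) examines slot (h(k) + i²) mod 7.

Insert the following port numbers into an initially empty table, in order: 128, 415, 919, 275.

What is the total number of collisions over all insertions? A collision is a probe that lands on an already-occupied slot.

Insert 128: h=0, slot 0 empty → index 0.
Insert 415: h=0, slot 0 occupied → index 1.
Insert 919: h=0, slots 0,1 occupied → index 4.
Insert 275: h=0, slots 0,1,4 occupied → index 2.
Table: [128, 415, 275, ., 919, ., .]

6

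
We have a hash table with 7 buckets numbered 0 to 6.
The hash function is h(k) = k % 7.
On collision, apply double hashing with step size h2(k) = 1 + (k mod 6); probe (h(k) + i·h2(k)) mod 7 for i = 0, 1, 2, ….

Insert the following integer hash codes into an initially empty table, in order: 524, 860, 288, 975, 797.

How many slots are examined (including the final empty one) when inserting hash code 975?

524: h=6 -> slot 6
860: h=6, h2=3, probe 6,2 -> slot 2
288: h=1 -> slot 1
975: h=2, h2=4, probe 2,6,3 -> slot 3
797: h=6, h2=6, probe 6,5 -> slot 5
Table: [∅, 288, 860, 975, ∅, 797, 524]

3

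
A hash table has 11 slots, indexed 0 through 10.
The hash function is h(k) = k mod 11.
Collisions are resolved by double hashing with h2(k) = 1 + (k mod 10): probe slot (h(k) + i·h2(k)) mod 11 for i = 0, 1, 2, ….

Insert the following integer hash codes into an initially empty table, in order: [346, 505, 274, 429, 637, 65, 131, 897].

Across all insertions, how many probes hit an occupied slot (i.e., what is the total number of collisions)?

Insert 346: h=5, slot 5 empty -> index 5.
Insert 505: h=10, slot 10 empty -> index 10.
Insert 274: h=10, h2=5, slot 10 occupied -> index 4.
Insert 429: h=0, slot 0 empty -> index 0.
Insert 637: h=10, h2=8, slot 10 occupied -> index 7.
Insert 65: h=10, h2=6, slots 10,5,0 occupied -> index 6.
Insert 131: h=10, h2=2, slot 10 occupied -> index 1.
Insert 897: h=6, h2=8, slot 6 occupied -> index 3.
Table: [429, 131, -, 897, 274, 346, 65, 637, -, -, 505]

7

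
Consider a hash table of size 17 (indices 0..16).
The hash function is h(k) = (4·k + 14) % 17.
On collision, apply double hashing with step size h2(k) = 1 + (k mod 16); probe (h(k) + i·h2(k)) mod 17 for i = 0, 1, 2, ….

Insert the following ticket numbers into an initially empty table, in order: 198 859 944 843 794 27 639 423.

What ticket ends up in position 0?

944

198 hashes to 7; slot 7 is free → place at 7.
859 hashes to 16; slot 16 is free → place at 16.
944 hashes to 16, h2=1; 16 taken → place at 0.
843 hashes to 3; slot 3 is free → place at 3.
794 hashes to 11; slot 11 is free → place at 11.
27 hashes to 3, h2=12; 3 taken → place at 15.
639 hashes to 3, h2=16; 3 taken → place at 2.
423 hashes to 6; slot 6 is free → place at 6.
Table: [944, ∅, 639, 843, ∅, ∅, 423, 198, ∅, ∅, ∅, 794, ∅, ∅, ∅, 27, 859]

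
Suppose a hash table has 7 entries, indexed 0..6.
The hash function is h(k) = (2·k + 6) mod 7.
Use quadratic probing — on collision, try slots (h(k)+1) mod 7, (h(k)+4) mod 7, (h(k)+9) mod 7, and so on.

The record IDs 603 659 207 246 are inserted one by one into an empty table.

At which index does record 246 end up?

603 hashes to 1; slot 1 is free -> place at 1.
659 hashes to 1; 1 taken -> place at 2.
207 hashes to 0; slot 0 is free -> place at 0.
246 hashes to 1; 1,2 taken -> place at 5.
Table: [207, 603, 659, _, _, 246, _]

5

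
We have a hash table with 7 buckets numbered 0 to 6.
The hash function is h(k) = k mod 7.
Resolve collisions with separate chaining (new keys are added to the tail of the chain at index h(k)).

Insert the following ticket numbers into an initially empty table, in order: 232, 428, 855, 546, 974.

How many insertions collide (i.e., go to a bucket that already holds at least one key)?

3

Insert 232: h=1, bucket 1 empty → new chain.
Insert 428: h=1, bucket 1 nonempty → append to chain.
Insert 855: h=1, bucket 1 nonempty → append to chain.
Insert 546: h=0, bucket 0 empty → new chain.
Insert 974: h=1, bucket 1 nonempty → append to chain.
Final buckets:
0: 546
1: 232 -> 428 -> 855 -> 974
2: —
3: —
4: —
5: —
6: —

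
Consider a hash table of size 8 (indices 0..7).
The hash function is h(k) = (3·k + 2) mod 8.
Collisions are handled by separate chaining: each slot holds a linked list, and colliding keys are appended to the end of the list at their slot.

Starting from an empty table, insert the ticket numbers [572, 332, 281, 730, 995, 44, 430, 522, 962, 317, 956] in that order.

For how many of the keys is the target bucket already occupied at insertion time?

5

Insert 572: h=6, bucket 6 empty → new chain.
Insert 332: h=6, bucket 6 nonempty → append to chain.
Insert 281: h=5, bucket 5 empty → new chain.
Insert 730: h=0, bucket 0 empty → new chain.
Insert 995: h=3, bucket 3 empty → new chain.
Insert 44: h=6, bucket 6 nonempty → append to chain.
Insert 430: h=4, bucket 4 empty → new chain.
Insert 522: h=0, bucket 0 nonempty → append to chain.
Insert 962: h=0, bucket 0 nonempty → append to chain.
Insert 317: h=1, bucket 1 empty → new chain.
Insert 956: h=6, bucket 6 nonempty → append to chain.
Final buckets:
0: 730 -> 522 -> 962
1: 317
2: _
3: 995
4: 430
5: 281
6: 572 -> 332 -> 44 -> 956
7: _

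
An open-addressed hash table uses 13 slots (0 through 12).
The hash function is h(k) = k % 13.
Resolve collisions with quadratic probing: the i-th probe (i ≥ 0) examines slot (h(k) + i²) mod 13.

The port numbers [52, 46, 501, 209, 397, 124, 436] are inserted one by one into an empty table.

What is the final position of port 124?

52 hashes to 0; slot 0 is free -> place at 0.
46 hashes to 7; slot 7 is free -> place at 7.
501 hashes to 7; 7 taken -> place at 8.
209 hashes to 1; slot 1 is free -> place at 1.
397 hashes to 7; 7,8 taken -> place at 11.
124 hashes to 7; 7,8,11 taken -> place at 3.
436 hashes to 7; 7,8,11,3 taken -> place at 10.
Table: [52, 209, ., 124, ., ., ., 46, 501, ., 436, 397, .]

3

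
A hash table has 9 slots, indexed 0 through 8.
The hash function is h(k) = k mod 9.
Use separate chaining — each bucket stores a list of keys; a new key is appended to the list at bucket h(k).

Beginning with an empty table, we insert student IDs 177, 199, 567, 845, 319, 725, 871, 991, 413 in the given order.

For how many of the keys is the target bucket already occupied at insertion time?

2

Insert 177: h=6, bucket 6 empty -> new chain.
Insert 199: h=1, bucket 1 empty -> new chain.
Insert 567: h=0, bucket 0 empty -> new chain.
Insert 845: h=8, bucket 8 empty -> new chain.
Insert 319: h=4, bucket 4 empty -> new chain.
Insert 725: h=5, bucket 5 empty -> new chain.
Insert 871: h=7, bucket 7 empty -> new chain.
Insert 991: h=1, bucket 1 nonempty -> append to chain.
Insert 413: h=8, bucket 8 nonempty -> append to chain.
Final buckets:
0: 567
1: 199 -> 991
2: —
3: —
4: 319
5: 725
6: 177
7: 871
8: 845 -> 413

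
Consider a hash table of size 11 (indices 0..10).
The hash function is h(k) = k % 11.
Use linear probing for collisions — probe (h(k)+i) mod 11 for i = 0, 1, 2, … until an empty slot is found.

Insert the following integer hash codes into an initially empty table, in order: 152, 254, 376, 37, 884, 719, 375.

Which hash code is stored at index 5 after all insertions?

152: h=9 → slot 9
254: h=1 → slot 1
376: h=2 → slot 2
37: h=4 → slot 4
884: h=4, probe 4,5 → slot 5
719: h=4, probe 4,5,6 → slot 6
375: h=1, probe 1,2,3 → slot 3
Table: [., 254, 376, 375, 37, 884, 719, ., ., 152, .]

884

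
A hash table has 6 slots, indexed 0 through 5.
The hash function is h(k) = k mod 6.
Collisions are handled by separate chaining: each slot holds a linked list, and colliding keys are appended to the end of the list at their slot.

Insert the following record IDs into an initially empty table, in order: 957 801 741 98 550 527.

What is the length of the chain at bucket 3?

957 -> bucket 3
801 -> bucket 3 (collision)
741 -> bucket 3 (collision)
98 -> bucket 2
550 -> bucket 4
527 -> bucket 5
Final buckets:
0: —
1: —
2: 98
3: 957 -> 801 -> 741
4: 550
5: 527

3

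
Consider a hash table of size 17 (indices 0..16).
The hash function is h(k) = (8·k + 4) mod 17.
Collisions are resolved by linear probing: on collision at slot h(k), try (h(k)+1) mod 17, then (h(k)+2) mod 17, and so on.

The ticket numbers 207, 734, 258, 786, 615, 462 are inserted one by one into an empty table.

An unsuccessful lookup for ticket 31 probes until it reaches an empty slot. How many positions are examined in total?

3

207: h=11 → slot 11
734: h=11, probe 11,12 → slot 12
258: h=11, probe 11,12,13 → slot 13
786: h=2 → slot 2
615: h=11, probe 11,12,13,14 → slot 14
462: h=11, probe 11,12,13,14,15 → slot 15
Table: [_, _, 786, _, _, _, _, _, _, _, _, 207, 734, 258, 615, 462, _]
Lookup 31: h=14, probe 14,15,16 → slot 16 empty, not found.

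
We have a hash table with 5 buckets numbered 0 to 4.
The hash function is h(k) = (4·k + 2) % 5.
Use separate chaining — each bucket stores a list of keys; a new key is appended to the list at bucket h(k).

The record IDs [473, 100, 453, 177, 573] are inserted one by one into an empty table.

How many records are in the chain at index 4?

3

473 -> bucket 4
100 -> bucket 2
453 -> bucket 4 (collision)
177 -> bucket 0
573 -> bucket 4 (collision)
Final buckets:
0: 177
1: .
2: 100
3: .
4: 473 -> 453 -> 573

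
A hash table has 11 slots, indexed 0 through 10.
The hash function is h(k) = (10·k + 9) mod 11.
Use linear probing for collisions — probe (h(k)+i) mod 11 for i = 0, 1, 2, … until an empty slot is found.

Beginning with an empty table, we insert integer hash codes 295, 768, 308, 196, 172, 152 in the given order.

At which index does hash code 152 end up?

4

Insert 295: h=0, slot 0 empty => index 0.
Insert 768: h=0, slot 0 occupied => index 1.
Insert 308: h=9, slot 9 empty => index 9.
Insert 196: h=0, slots 0,1 occupied => index 2.
Insert 172: h=2, slot 2 occupied => index 3.
Insert 152: h=0, slots 0,1,2,3 occupied => index 4.
Table: [295, 768, 196, 172, 152, ., ., ., ., 308, .]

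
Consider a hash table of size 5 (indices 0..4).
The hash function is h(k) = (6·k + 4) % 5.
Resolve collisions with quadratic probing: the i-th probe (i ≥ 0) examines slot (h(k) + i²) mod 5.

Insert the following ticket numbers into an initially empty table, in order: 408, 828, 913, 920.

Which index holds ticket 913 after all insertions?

408 hashes to 2; slot 2 is free -> place at 2.
828 hashes to 2; 2 taken -> place at 3.
913 hashes to 2; 2,3 taken -> place at 1.
920 hashes to 4; slot 4 is free -> place at 4.
Table: [∅, 913, 408, 828, 920]

1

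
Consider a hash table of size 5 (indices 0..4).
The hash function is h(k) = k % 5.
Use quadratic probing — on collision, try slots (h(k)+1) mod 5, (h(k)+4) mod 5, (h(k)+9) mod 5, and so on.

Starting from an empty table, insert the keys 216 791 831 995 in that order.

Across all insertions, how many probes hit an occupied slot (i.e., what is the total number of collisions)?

216: h=1 -> slot 1
791: h=1, probe 1,2 -> slot 2
831: h=1, probe 1,2,0 -> slot 0
995: h=0, probe 0,1,4 -> slot 4
Table: [831, 216, 791, ., 995]

5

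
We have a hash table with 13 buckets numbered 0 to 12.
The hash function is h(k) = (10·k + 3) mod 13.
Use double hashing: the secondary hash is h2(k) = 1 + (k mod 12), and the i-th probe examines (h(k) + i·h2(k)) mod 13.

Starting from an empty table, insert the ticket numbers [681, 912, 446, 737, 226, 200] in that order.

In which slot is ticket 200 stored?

681: h=1 → slot 1
912: h=10 → slot 10
446: h=4 → slot 4
737: h=2 → slot 2
226: h=1, h2=11, probe 1,12 → slot 12
200: h=1, h2=9, probe 1,10,6 → slot 6
Table: [_, 681, 737, _, 446, _, 200, _, _, _, 912, _, 226]

6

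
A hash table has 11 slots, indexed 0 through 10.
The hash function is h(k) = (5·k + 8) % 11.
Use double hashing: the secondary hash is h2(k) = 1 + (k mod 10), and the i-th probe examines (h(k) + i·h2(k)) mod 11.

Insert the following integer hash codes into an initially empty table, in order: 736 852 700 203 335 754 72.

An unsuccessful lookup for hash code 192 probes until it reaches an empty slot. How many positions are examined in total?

Insert 736: h=3, slot 3 empty => index 3.
Insert 852: h=0, slot 0 empty => index 0.
Insert 700: h=10, slot 10 empty => index 10.
Insert 203: h=0, h2=4, slot 0 occupied => index 4.
Insert 335: h=0, h2=6, slot 0 occupied => index 6.
Insert 754: h=5, slot 5 empty => index 5.
Insert 72: h=5, h2=3, slot 5 occupied => index 8.
Table: [852, —, —, 736, 203, 754, 335, —, 72, —, 700]
Lookup 192: h=0, h2=3, probe 0,3,6,9 → slot 9 empty, not found.

4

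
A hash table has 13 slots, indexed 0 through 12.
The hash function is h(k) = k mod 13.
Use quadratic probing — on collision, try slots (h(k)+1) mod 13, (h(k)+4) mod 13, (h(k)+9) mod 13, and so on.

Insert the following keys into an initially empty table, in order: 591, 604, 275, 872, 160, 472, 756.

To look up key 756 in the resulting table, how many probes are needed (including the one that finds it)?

2

591 hashes to 6; slot 6 is free -> place at 6.
604 hashes to 6; 6 taken -> place at 7.
275 hashes to 2; slot 2 is free -> place at 2.
872 hashes to 1; slot 1 is free -> place at 1.
160 hashes to 4; slot 4 is free -> place at 4.
472 hashes to 4; 4 taken -> place at 5.
756 hashes to 2; 2 taken -> place at 3.
Table: [-, 872, 275, 756, 160, 472, 591, 604, -, -, -, -, -]
Lookup 756: h=2, probe 2,3 → found at 3.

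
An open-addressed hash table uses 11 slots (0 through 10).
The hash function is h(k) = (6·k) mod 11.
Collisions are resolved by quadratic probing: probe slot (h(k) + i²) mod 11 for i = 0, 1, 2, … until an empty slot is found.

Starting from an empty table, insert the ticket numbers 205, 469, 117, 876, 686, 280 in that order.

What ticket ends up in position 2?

117

205 hashes to 9; slot 9 is free -> place at 9.
469 hashes to 9; 9 taken -> place at 10.
117 hashes to 9; 9,10 taken -> place at 2.
876 hashes to 9; 9,10,2 taken -> place at 7.
686 hashes to 2; 2 taken -> place at 3.
280 hashes to 8; slot 8 is free -> place at 8.
Table: [∅, ∅, 117, 686, ∅, ∅, ∅, 876, 280, 205, 469]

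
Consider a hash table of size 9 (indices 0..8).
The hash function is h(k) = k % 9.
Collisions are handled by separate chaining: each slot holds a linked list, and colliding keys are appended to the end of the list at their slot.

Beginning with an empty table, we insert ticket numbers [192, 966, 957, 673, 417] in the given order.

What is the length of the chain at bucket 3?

192 -> bucket 3
966 -> bucket 3 (collision)
957 -> bucket 3 (collision)
673 -> bucket 7
417 -> bucket 3 (collision)
Final buckets:
0: _
1: _
2: _
3: 192 -> 966 -> 957 -> 417
4: _
5: _
6: _
7: 673
8: _

4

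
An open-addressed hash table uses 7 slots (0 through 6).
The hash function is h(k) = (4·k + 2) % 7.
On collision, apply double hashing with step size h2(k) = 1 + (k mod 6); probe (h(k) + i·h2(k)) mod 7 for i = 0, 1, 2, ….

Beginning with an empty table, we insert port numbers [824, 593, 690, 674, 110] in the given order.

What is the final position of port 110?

6

824 hashes to 1; slot 1 is free → place at 1.
593 hashes to 1, h2=6; 1 taken → place at 0.
690 hashes to 4; slot 4 is free → place at 4.
674 hashes to 3; slot 3 is free → place at 3.
110 hashes to 1, h2=3; 1,4,0,3 taken → place at 6.
Table: [593, 824, _, 674, 690, _, 110]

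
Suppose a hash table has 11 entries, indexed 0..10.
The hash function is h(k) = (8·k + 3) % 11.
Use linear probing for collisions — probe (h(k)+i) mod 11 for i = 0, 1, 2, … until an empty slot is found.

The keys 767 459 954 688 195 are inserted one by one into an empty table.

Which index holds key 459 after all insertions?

767: h=1 => slot 1
459: h=1, probe 1,2 => slot 2
954: h=1, probe 1,2,3 => slot 3
688: h=7 => slot 7
195: h=1, probe 1,2,3,4 => slot 4
Table: [—, 767, 459, 954, 195, —, —, 688, —, —, —]

2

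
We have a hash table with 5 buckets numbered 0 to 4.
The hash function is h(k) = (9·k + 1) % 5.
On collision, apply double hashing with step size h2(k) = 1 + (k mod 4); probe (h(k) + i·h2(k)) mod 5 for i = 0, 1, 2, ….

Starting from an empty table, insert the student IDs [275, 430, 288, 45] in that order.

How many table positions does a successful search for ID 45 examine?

3

Insert 275: h=1, slot 1 empty => index 1.
Insert 430: h=1, h2=3, slot 1 occupied => index 4.
Insert 288: h=3, slot 3 empty => index 3.
Insert 45: h=1, h2=2, slots 1,3 occupied => index 0.
Table: [45, 275, —, 288, 430]
Lookup 45: h=1, h2=2, probe 1,3,0 → found at 0.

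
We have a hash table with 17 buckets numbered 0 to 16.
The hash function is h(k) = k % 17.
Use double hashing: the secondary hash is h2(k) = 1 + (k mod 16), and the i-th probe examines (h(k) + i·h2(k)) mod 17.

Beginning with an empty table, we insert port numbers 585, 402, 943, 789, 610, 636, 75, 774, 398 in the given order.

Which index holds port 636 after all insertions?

3

585 hashes to 7; slot 7 is free => place at 7.
402 hashes to 11; slot 11 is free => place at 11.
943 hashes to 8; slot 8 is free => place at 8.
789 hashes to 7, h2=6; 7 taken => place at 13.
610 hashes to 15; slot 15 is free => place at 15.
636 hashes to 7, h2=13; 7 taken => place at 3.
75 hashes to 7, h2=12; 7 taken => place at 2.
774 hashes to 9; slot 9 is free => place at 9.
398 hashes to 7, h2=15; 7 taken => place at 5.
Table: [-, -, 75, 636, -, 398, -, 585, 943, 774, -, 402, -, 789, -, 610, -]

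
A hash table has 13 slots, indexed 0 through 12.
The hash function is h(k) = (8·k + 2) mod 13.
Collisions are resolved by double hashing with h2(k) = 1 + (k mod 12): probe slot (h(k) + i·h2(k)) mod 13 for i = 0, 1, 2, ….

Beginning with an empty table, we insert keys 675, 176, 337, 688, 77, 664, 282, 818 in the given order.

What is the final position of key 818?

2

675: h=7 → slot 7
176: h=6 → slot 6
337: h=7, h2=2, probe 7,9 → slot 9
688: h=7, h2=5, probe 7,12 → slot 12
77: h=7, h2=6, probe 7,0 → slot 0
664: h=10 → slot 10
282: h=9, h2=7, probe 9,3 → slot 3
818: h=7, h2=3, probe 7,10,0,3,6,9,12,2 → slot 2
Table: [77, —, 818, 282, —, —, 176, 675, —, 337, 664, —, 688]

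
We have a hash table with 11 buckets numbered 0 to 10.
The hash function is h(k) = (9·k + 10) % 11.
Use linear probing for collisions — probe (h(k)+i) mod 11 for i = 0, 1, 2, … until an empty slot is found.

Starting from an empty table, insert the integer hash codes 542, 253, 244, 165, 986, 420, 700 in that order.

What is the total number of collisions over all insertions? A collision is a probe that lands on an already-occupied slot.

5

Insert 542: h=4, slot 4 empty -> index 4.
Insert 253: h=10, slot 10 empty -> index 10.
Insert 244: h=6, slot 6 empty -> index 6.
Insert 165: h=10, slot 10 occupied -> index 0.
Insert 986: h=7, slot 7 empty -> index 7.
Insert 420: h=6, slots 6,7 occupied -> index 8.
Insert 700: h=7, slots 7,8 occupied -> index 9.
Table: [165, —, —, —, 542, —, 244, 986, 420, 700, 253]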